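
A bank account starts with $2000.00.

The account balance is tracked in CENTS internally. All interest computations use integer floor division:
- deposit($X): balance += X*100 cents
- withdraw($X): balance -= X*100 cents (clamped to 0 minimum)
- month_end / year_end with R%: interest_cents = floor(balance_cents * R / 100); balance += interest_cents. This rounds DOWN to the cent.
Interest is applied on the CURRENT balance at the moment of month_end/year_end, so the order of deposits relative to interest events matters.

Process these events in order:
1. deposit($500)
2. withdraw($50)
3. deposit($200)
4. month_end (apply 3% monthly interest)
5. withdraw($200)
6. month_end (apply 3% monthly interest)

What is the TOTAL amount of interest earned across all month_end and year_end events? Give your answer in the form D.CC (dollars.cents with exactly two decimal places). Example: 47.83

After 1 (deposit($500)): balance=$2500.00 total_interest=$0.00
After 2 (withdraw($50)): balance=$2450.00 total_interest=$0.00
After 3 (deposit($200)): balance=$2650.00 total_interest=$0.00
After 4 (month_end (apply 3% monthly interest)): balance=$2729.50 total_interest=$79.50
After 5 (withdraw($200)): balance=$2529.50 total_interest=$79.50
After 6 (month_end (apply 3% monthly interest)): balance=$2605.38 total_interest=$155.38

Answer: 155.38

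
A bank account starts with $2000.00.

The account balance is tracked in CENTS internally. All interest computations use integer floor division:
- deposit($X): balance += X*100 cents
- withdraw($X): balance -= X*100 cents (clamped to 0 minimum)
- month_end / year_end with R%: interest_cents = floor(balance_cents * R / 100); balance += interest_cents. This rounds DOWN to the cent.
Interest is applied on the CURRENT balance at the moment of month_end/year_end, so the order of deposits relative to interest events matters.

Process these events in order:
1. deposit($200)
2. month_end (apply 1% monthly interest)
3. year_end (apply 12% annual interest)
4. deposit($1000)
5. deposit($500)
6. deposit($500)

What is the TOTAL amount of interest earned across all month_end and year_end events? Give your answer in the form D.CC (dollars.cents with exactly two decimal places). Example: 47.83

After 1 (deposit($200)): balance=$2200.00 total_interest=$0.00
After 2 (month_end (apply 1% monthly interest)): balance=$2222.00 total_interest=$22.00
After 3 (year_end (apply 12% annual interest)): balance=$2488.64 total_interest=$288.64
After 4 (deposit($1000)): balance=$3488.64 total_interest=$288.64
After 5 (deposit($500)): balance=$3988.64 total_interest=$288.64
After 6 (deposit($500)): balance=$4488.64 total_interest=$288.64

Answer: 288.64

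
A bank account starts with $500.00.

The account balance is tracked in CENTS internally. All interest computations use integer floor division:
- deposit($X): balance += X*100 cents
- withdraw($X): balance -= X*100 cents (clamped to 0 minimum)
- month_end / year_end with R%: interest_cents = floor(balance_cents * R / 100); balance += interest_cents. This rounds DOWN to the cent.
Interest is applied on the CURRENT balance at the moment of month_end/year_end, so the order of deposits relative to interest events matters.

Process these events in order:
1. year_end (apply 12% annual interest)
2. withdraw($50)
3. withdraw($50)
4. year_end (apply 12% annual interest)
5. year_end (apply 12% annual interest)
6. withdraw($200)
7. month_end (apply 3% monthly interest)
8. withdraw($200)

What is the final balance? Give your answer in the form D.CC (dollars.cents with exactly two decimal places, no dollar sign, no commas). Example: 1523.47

Answer: 188.33

Derivation:
After 1 (year_end (apply 12% annual interest)): balance=$560.00 total_interest=$60.00
After 2 (withdraw($50)): balance=$510.00 total_interest=$60.00
After 3 (withdraw($50)): balance=$460.00 total_interest=$60.00
After 4 (year_end (apply 12% annual interest)): balance=$515.20 total_interest=$115.20
After 5 (year_end (apply 12% annual interest)): balance=$577.02 total_interest=$177.02
After 6 (withdraw($200)): balance=$377.02 total_interest=$177.02
After 7 (month_end (apply 3% monthly interest)): balance=$388.33 total_interest=$188.33
After 8 (withdraw($200)): balance=$188.33 total_interest=$188.33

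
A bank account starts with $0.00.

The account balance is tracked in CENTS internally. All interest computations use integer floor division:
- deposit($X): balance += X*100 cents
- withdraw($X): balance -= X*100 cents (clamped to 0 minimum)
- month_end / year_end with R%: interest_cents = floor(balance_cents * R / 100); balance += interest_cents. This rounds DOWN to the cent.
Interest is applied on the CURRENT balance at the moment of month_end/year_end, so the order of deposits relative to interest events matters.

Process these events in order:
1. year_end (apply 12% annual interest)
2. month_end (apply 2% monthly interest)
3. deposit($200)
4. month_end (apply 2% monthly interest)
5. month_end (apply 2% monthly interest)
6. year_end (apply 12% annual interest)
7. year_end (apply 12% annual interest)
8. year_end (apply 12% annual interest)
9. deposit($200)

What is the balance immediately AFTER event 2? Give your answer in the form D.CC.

Answer: 0.00

Derivation:
After 1 (year_end (apply 12% annual interest)): balance=$0.00 total_interest=$0.00
After 2 (month_end (apply 2% monthly interest)): balance=$0.00 total_interest=$0.00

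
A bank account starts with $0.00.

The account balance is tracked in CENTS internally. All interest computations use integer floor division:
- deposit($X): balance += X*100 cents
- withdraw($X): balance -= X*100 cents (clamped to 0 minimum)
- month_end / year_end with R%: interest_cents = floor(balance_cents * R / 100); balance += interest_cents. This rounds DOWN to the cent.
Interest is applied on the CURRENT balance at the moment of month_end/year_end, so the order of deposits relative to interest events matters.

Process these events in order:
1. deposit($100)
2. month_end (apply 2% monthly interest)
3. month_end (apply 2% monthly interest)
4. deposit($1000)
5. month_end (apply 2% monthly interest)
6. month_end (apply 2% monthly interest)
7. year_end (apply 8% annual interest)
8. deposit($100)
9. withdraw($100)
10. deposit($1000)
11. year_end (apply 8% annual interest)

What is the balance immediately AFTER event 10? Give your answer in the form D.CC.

After 1 (deposit($100)): balance=$100.00 total_interest=$0.00
After 2 (month_end (apply 2% monthly interest)): balance=$102.00 total_interest=$2.00
After 3 (month_end (apply 2% monthly interest)): balance=$104.04 total_interest=$4.04
After 4 (deposit($1000)): balance=$1104.04 total_interest=$4.04
After 5 (month_end (apply 2% monthly interest)): balance=$1126.12 total_interest=$26.12
After 6 (month_end (apply 2% monthly interest)): balance=$1148.64 total_interest=$48.64
After 7 (year_end (apply 8% annual interest)): balance=$1240.53 total_interest=$140.53
After 8 (deposit($100)): balance=$1340.53 total_interest=$140.53
After 9 (withdraw($100)): balance=$1240.53 total_interest=$140.53
After 10 (deposit($1000)): balance=$2240.53 total_interest=$140.53

Answer: 2240.53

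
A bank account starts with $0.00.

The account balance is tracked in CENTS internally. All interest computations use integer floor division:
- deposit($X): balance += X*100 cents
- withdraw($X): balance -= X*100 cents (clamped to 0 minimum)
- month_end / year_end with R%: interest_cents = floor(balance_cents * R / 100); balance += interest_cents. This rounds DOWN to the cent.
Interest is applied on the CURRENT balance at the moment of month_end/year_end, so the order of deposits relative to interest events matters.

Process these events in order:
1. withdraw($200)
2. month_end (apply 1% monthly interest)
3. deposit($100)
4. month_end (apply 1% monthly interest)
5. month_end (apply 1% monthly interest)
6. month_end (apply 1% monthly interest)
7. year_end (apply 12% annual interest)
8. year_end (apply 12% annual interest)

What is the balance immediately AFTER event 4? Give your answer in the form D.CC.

After 1 (withdraw($200)): balance=$0.00 total_interest=$0.00
After 2 (month_end (apply 1% monthly interest)): balance=$0.00 total_interest=$0.00
After 3 (deposit($100)): balance=$100.00 total_interest=$0.00
After 4 (month_end (apply 1% monthly interest)): balance=$101.00 total_interest=$1.00

Answer: 101.00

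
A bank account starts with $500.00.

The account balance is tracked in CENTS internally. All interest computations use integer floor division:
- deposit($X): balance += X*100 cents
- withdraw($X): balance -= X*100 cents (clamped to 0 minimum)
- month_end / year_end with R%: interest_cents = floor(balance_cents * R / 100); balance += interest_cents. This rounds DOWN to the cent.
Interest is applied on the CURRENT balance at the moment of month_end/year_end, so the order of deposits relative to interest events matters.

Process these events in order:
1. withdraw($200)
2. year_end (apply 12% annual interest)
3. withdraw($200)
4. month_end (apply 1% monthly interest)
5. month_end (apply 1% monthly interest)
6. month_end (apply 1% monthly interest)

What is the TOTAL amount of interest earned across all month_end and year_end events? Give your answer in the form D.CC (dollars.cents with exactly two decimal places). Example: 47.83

After 1 (withdraw($200)): balance=$300.00 total_interest=$0.00
After 2 (year_end (apply 12% annual interest)): balance=$336.00 total_interest=$36.00
After 3 (withdraw($200)): balance=$136.00 total_interest=$36.00
After 4 (month_end (apply 1% monthly interest)): balance=$137.36 total_interest=$37.36
After 5 (month_end (apply 1% monthly interest)): balance=$138.73 total_interest=$38.73
After 6 (month_end (apply 1% monthly interest)): balance=$140.11 total_interest=$40.11

Answer: 40.11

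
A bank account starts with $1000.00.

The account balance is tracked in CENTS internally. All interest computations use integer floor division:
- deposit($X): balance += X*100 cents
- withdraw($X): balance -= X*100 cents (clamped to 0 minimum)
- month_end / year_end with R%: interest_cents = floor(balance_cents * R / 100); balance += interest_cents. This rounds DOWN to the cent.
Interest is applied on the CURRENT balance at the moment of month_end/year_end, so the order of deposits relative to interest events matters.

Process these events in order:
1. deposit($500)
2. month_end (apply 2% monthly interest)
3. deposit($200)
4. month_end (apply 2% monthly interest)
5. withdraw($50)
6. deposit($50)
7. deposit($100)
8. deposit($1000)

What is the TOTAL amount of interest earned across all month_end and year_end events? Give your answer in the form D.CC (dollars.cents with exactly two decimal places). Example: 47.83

Answer: 64.60

Derivation:
After 1 (deposit($500)): balance=$1500.00 total_interest=$0.00
After 2 (month_end (apply 2% monthly interest)): balance=$1530.00 total_interest=$30.00
After 3 (deposit($200)): balance=$1730.00 total_interest=$30.00
After 4 (month_end (apply 2% monthly interest)): balance=$1764.60 total_interest=$64.60
After 5 (withdraw($50)): balance=$1714.60 total_interest=$64.60
After 6 (deposit($50)): balance=$1764.60 total_interest=$64.60
After 7 (deposit($100)): balance=$1864.60 total_interest=$64.60
After 8 (deposit($1000)): balance=$2864.60 total_interest=$64.60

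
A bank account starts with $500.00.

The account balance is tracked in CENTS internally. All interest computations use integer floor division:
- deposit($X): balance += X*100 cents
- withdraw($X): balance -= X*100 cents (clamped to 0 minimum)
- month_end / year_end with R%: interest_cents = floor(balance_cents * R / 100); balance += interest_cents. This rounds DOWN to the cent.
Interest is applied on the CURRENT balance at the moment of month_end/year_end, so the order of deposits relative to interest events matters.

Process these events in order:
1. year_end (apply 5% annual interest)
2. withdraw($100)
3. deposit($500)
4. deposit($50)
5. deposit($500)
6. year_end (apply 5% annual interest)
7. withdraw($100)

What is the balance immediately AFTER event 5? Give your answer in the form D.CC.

After 1 (year_end (apply 5% annual interest)): balance=$525.00 total_interest=$25.00
After 2 (withdraw($100)): balance=$425.00 total_interest=$25.00
After 3 (deposit($500)): balance=$925.00 total_interest=$25.00
After 4 (deposit($50)): balance=$975.00 total_interest=$25.00
After 5 (deposit($500)): balance=$1475.00 total_interest=$25.00

Answer: 1475.00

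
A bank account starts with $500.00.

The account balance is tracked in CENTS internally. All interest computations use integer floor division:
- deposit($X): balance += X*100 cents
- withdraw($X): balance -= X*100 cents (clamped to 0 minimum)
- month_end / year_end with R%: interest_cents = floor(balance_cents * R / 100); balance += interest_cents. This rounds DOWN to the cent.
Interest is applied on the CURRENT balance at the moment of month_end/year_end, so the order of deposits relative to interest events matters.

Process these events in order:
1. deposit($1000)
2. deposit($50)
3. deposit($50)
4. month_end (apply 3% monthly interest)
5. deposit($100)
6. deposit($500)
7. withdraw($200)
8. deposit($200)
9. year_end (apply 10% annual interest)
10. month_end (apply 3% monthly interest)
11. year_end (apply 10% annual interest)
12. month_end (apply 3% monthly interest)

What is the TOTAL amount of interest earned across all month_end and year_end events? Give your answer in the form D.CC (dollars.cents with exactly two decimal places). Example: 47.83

Answer: 685.72

Derivation:
After 1 (deposit($1000)): balance=$1500.00 total_interest=$0.00
After 2 (deposit($50)): balance=$1550.00 total_interest=$0.00
After 3 (deposit($50)): balance=$1600.00 total_interest=$0.00
After 4 (month_end (apply 3% monthly interest)): balance=$1648.00 total_interest=$48.00
After 5 (deposit($100)): balance=$1748.00 total_interest=$48.00
After 6 (deposit($500)): balance=$2248.00 total_interest=$48.00
After 7 (withdraw($200)): balance=$2048.00 total_interest=$48.00
After 8 (deposit($200)): balance=$2248.00 total_interest=$48.00
After 9 (year_end (apply 10% annual interest)): balance=$2472.80 total_interest=$272.80
After 10 (month_end (apply 3% monthly interest)): balance=$2546.98 total_interest=$346.98
After 11 (year_end (apply 10% annual interest)): balance=$2801.67 total_interest=$601.67
After 12 (month_end (apply 3% monthly interest)): balance=$2885.72 total_interest=$685.72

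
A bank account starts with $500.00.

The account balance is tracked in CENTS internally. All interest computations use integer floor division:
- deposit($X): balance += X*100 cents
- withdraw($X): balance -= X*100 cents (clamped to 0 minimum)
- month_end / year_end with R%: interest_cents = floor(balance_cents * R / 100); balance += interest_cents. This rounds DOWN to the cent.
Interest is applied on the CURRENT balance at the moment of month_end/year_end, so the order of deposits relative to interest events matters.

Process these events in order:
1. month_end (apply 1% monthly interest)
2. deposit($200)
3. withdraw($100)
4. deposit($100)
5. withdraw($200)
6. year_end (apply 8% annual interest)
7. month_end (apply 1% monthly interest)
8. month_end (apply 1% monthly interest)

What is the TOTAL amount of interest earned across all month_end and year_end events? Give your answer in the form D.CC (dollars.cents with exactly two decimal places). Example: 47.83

Answer: 56.35

Derivation:
After 1 (month_end (apply 1% monthly interest)): balance=$505.00 total_interest=$5.00
After 2 (deposit($200)): balance=$705.00 total_interest=$5.00
After 3 (withdraw($100)): balance=$605.00 total_interest=$5.00
After 4 (deposit($100)): balance=$705.00 total_interest=$5.00
After 5 (withdraw($200)): balance=$505.00 total_interest=$5.00
After 6 (year_end (apply 8% annual interest)): balance=$545.40 total_interest=$45.40
After 7 (month_end (apply 1% monthly interest)): balance=$550.85 total_interest=$50.85
After 8 (month_end (apply 1% monthly interest)): balance=$556.35 total_interest=$56.35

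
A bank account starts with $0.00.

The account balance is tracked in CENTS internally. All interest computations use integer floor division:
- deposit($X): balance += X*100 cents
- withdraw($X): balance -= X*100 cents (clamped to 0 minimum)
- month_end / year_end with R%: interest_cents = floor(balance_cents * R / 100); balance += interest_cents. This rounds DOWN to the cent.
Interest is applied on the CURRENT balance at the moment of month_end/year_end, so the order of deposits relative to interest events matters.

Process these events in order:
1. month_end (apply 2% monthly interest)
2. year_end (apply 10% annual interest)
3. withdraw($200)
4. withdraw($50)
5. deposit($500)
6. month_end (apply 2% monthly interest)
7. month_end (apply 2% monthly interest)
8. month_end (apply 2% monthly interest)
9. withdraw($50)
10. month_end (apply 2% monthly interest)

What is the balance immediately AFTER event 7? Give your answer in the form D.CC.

After 1 (month_end (apply 2% monthly interest)): balance=$0.00 total_interest=$0.00
After 2 (year_end (apply 10% annual interest)): balance=$0.00 total_interest=$0.00
After 3 (withdraw($200)): balance=$0.00 total_interest=$0.00
After 4 (withdraw($50)): balance=$0.00 total_interest=$0.00
After 5 (deposit($500)): balance=$500.00 total_interest=$0.00
After 6 (month_end (apply 2% monthly interest)): balance=$510.00 total_interest=$10.00
After 7 (month_end (apply 2% monthly interest)): balance=$520.20 total_interest=$20.20

Answer: 520.20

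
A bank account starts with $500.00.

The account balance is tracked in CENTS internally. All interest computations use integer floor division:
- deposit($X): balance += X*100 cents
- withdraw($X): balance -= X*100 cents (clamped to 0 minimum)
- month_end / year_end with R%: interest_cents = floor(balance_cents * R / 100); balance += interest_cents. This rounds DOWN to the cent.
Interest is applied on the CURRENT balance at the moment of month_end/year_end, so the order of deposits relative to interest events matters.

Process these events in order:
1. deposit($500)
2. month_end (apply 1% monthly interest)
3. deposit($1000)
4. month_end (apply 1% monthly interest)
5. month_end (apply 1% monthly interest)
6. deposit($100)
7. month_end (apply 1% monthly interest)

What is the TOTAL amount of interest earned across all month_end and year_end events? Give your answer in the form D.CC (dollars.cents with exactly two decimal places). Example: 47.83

After 1 (deposit($500)): balance=$1000.00 total_interest=$0.00
After 2 (month_end (apply 1% monthly interest)): balance=$1010.00 total_interest=$10.00
After 3 (deposit($1000)): balance=$2010.00 total_interest=$10.00
After 4 (month_end (apply 1% monthly interest)): balance=$2030.10 total_interest=$30.10
After 5 (month_end (apply 1% monthly interest)): balance=$2050.40 total_interest=$50.40
After 6 (deposit($100)): balance=$2150.40 total_interest=$50.40
After 7 (month_end (apply 1% monthly interest)): balance=$2171.90 total_interest=$71.90

Answer: 71.90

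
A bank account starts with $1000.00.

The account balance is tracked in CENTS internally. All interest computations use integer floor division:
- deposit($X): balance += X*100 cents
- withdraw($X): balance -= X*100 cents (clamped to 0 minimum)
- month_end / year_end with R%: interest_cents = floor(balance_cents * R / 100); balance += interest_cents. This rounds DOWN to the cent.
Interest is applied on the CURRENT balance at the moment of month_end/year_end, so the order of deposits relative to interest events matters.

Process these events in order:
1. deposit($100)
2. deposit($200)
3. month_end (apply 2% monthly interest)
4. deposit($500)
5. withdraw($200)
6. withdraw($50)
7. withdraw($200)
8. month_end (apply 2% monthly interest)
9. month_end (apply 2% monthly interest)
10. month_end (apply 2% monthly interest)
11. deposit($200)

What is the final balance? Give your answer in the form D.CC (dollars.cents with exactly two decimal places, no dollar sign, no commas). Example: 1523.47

After 1 (deposit($100)): balance=$1100.00 total_interest=$0.00
After 2 (deposit($200)): balance=$1300.00 total_interest=$0.00
After 3 (month_end (apply 2% monthly interest)): balance=$1326.00 total_interest=$26.00
After 4 (deposit($500)): balance=$1826.00 total_interest=$26.00
After 5 (withdraw($200)): balance=$1626.00 total_interest=$26.00
After 6 (withdraw($50)): balance=$1576.00 total_interest=$26.00
After 7 (withdraw($200)): balance=$1376.00 total_interest=$26.00
After 8 (month_end (apply 2% monthly interest)): balance=$1403.52 total_interest=$53.52
After 9 (month_end (apply 2% monthly interest)): balance=$1431.59 total_interest=$81.59
After 10 (month_end (apply 2% monthly interest)): balance=$1460.22 total_interest=$110.22
After 11 (deposit($200)): balance=$1660.22 total_interest=$110.22

Answer: 1660.22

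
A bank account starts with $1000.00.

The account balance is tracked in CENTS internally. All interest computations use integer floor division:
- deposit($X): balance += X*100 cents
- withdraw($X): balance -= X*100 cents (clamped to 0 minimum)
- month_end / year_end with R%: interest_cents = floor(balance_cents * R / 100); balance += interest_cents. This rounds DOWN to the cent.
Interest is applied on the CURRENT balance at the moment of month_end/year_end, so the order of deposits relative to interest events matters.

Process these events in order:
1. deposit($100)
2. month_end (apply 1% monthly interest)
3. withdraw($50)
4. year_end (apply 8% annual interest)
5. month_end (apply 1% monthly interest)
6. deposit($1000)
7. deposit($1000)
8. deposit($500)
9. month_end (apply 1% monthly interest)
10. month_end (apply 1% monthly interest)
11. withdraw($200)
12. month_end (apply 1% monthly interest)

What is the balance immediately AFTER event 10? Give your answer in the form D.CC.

After 1 (deposit($100)): balance=$1100.00 total_interest=$0.00
After 2 (month_end (apply 1% monthly interest)): balance=$1111.00 total_interest=$11.00
After 3 (withdraw($50)): balance=$1061.00 total_interest=$11.00
After 4 (year_end (apply 8% annual interest)): balance=$1145.88 total_interest=$95.88
After 5 (month_end (apply 1% monthly interest)): balance=$1157.33 total_interest=$107.33
After 6 (deposit($1000)): balance=$2157.33 total_interest=$107.33
After 7 (deposit($1000)): balance=$3157.33 total_interest=$107.33
After 8 (deposit($500)): balance=$3657.33 total_interest=$107.33
After 9 (month_end (apply 1% monthly interest)): balance=$3693.90 total_interest=$143.90
After 10 (month_end (apply 1% monthly interest)): balance=$3730.83 total_interest=$180.83

Answer: 3730.83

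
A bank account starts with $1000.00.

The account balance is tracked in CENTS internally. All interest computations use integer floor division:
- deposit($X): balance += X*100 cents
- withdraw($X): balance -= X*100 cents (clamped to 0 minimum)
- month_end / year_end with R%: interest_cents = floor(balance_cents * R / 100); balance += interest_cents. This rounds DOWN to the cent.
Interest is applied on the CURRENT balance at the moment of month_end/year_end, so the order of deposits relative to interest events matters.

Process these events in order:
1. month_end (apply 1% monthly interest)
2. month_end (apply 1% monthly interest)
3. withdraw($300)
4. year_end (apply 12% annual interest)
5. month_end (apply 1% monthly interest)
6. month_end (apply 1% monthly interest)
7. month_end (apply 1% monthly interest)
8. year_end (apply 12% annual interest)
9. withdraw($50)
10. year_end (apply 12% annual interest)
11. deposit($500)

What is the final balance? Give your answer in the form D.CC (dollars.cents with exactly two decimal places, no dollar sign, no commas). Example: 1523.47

Answer: 1486.31

Derivation:
After 1 (month_end (apply 1% monthly interest)): balance=$1010.00 total_interest=$10.00
After 2 (month_end (apply 1% monthly interest)): balance=$1020.10 total_interest=$20.10
After 3 (withdraw($300)): balance=$720.10 total_interest=$20.10
After 4 (year_end (apply 12% annual interest)): balance=$806.51 total_interest=$106.51
After 5 (month_end (apply 1% monthly interest)): balance=$814.57 total_interest=$114.57
After 6 (month_end (apply 1% monthly interest)): balance=$822.71 total_interest=$122.71
After 7 (month_end (apply 1% monthly interest)): balance=$830.93 total_interest=$130.93
After 8 (year_end (apply 12% annual interest)): balance=$930.64 total_interest=$230.64
After 9 (withdraw($50)): balance=$880.64 total_interest=$230.64
After 10 (year_end (apply 12% annual interest)): balance=$986.31 total_interest=$336.31
After 11 (deposit($500)): balance=$1486.31 total_interest=$336.31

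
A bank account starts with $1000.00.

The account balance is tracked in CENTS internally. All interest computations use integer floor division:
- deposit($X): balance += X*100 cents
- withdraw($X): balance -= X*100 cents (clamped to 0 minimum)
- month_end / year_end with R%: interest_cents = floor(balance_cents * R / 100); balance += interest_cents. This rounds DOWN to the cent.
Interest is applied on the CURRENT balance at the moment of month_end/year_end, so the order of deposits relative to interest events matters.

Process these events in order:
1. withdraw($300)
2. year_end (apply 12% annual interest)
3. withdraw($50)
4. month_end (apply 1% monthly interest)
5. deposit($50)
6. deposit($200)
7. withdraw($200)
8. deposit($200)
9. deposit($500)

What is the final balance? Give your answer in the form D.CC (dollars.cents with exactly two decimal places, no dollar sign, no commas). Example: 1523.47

After 1 (withdraw($300)): balance=$700.00 total_interest=$0.00
After 2 (year_end (apply 12% annual interest)): balance=$784.00 total_interest=$84.00
After 3 (withdraw($50)): balance=$734.00 total_interest=$84.00
After 4 (month_end (apply 1% monthly interest)): balance=$741.34 total_interest=$91.34
After 5 (deposit($50)): balance=$791.34 total_interest=$91.34
After 6 (deposit($200)): balance=$991.34 total_interest=$91.34
After 7 (withdraw($200)): balance=$791.34 total_interest=$91.34
After 8 (deposit($200)): balance=$991.34 total_interest=$91.34
After 9 (deposit($500)): balance=$1491.34 total_interest=$91.34

Answer: 1491.34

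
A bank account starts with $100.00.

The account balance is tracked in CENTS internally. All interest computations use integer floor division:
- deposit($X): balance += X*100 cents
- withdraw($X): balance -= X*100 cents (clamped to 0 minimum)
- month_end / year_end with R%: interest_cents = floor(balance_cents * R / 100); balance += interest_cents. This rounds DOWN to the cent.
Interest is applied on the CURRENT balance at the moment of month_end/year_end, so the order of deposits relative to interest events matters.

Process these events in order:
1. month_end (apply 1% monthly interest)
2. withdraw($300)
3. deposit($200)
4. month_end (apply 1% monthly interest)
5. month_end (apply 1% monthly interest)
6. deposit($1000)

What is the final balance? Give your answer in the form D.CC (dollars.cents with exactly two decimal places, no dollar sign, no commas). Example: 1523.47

After 1 (month_end (apply 1% monthly interest)): balance=$101.00 total_interest=$1.00
After 2 (withdraw($300)): balance=$0.00 total_interest=$1.00
After 3 (deposit($200)): balance=$200.00 total_interest=$1.00
After 4 (month_end (apply 1% monthly interest)): balance=$202.00 total_interest=$3.00
After 5 (month_end (apply 1% monthly interest)): balance=$204.02 total_interest=$5.02
After 6 (deposit($1000)): balance=$1204.02 total_interest=$5.02

Answer: 1204.02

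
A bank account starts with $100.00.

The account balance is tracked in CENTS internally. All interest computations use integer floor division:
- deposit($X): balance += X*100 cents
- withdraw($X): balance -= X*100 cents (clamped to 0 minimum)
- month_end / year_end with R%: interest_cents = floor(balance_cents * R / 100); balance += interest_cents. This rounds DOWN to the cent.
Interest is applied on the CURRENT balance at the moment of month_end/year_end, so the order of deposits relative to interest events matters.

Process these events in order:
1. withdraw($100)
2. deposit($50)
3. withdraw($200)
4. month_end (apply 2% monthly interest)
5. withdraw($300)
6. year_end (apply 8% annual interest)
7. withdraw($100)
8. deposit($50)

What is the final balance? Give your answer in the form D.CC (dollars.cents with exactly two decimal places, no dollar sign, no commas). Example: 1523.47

After 1 (withdraw($100)): balance=$0.00 total_interest=$0.00
After 2 (deposit($50)): balance=$50.00 total_interest=$0.00
After 3 (withdraw($200)): balance=$0.00 total_interest=$0.00
After 4 (month_end (apply 2% monthly interest)): balance=$0.00 total_interest=$0.00
After 5 (withdraw($300)): balance=$0.00 total_interest=$0.00
After 6 (year_end (apply 8% annual interest)): balance=$0.00 total_interest=$0.00
After 7 (withdraw($100)): balance=$0.00 total_interest=$0.00
After 8 (deposit($50)): balance=$50.00 total_interest=$0.00

Answer: 50.00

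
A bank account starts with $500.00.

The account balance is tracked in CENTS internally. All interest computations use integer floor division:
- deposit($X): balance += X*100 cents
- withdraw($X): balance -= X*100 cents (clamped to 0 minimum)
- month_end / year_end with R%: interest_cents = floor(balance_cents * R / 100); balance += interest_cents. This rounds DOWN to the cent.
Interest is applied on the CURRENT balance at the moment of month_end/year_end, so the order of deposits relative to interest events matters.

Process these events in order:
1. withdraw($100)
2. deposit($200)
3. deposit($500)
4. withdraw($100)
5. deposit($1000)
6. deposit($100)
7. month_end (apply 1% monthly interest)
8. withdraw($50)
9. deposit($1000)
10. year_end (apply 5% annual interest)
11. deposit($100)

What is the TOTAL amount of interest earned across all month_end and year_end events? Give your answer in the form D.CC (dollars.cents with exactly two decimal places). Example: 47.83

After 1 (withdraw($100)): balance=$400.00 total_interest=$0.00
After 2 (deposit($200)): balance=$600.00 total_interest=$0.00
After 3 (deposit($500)): balance=$1100.00 total_interest=$0.00
After 4 (withdraw($100)): balance=$1000.00 total_interest=$0.00
After 5 (deposit($1000)): balance=$2000.00 total_interest=$0.00
After 6 (deposit($100)): balance=$2100.00 total_interest=$0.00
After 7 (month_end (apply 1% monthly interest)): balance=$2121.00 total_interest=$21.00
After 8 (withdraw($50)): balance=$2071.00 total_interest=$21.00
After 9 (deposit($1000)): balance=$3071.00 total_interest=$21.00
After 10 (year_end (apply 5% annual interest)): balance=$3224.55 total_interest=$174.55
After 11 (deposit($100)): balance=$3324.55 total_interest=$174.55

Answer: 174.55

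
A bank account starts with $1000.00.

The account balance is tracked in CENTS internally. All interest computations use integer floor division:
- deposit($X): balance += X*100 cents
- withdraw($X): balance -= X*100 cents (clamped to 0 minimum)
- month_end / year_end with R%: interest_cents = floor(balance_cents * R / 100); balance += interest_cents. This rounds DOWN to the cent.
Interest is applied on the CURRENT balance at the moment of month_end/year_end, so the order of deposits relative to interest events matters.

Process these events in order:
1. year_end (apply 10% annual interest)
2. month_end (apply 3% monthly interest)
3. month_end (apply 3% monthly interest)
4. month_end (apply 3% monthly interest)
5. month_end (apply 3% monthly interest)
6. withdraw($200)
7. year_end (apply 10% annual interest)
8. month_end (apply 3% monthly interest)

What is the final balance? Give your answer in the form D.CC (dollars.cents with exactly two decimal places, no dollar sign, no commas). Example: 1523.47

Answer: 1176.09

Derivation:
After 1 (year_end (apply 10% annual interest)): balance=$1100.00 total_interest=$100.00
After 2 (month_end (apply 3% monthly interest)): balance=$1133.00 total_interest=$133.00
After 3 (month_end (apply 3% monthly interest)): balance=$1166.99 total_interest=$166.99
After 4 (month_end (apply 3% monthly interest)): balance=$1201.99 total_interest=$201.99
After 5 (month_end (apply 3% monthly interest)): balance=$1238.04 total_interest=$238.04
After 6 (withdraw($200)): balance=$1038.04 total_interest=$238.04
After 7 (year_end (apply 10% annual interest)): balance=$1141.84 total_interest=$341.84
After 8 (month_end (apply 3% monthly interest)): balance=$1176.09 total_interest=$376.09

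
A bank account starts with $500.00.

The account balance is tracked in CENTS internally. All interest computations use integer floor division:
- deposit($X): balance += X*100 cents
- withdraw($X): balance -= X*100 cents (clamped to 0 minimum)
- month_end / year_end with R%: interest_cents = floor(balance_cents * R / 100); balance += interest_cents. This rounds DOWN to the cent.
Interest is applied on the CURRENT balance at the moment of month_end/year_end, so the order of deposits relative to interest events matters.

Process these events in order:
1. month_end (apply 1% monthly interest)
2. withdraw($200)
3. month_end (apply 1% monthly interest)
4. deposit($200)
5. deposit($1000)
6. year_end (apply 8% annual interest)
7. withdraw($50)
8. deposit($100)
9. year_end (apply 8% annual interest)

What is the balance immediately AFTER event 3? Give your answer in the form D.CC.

Answer: 308.05

Derivation:
After 1 (month_end (apply 1% monthly interest)): balance=$505.00 total_interest=$5.00
After 2 (withdraw($200)): balance=$305.00 total_interest=$5.00
After 3 (month_end (apply 1% monthly interest)): balance=$308.05 total_interest=$8.05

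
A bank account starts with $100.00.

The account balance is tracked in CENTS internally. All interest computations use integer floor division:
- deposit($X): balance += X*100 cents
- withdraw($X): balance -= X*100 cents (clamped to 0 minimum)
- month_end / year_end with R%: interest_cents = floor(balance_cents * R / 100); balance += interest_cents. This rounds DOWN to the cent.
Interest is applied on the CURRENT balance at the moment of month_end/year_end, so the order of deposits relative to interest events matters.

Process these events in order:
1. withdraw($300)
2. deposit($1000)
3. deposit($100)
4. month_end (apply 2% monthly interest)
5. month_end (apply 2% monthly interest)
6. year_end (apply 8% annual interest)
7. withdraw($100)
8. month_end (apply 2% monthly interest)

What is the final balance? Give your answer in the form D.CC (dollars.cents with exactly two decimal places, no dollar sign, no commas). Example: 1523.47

Answer: 1158.70

Derivation:
After 1 (withdraw($300)): balance=$0.00 total_interest=$0.00
After 2 (deposit($1000)): balance=$1000.00 total_interest=$0.00
After 3 (deposit($100)): balance=$1100.00 total_interest=$0.00
After 4 (month_end (apply 2% monthly interest)): balance=$1122.00 total_interest=$22.00
After 5 (month_end (apply 2% monthly interest)): balance=$1144.44 total_interest=$44.44
After 6 (year_end (apply 8% annual interest)): balance=$1235.99 total_interest=$135.99
After 7 (withdraw($100)): balance=$1135.99 total_interest=$135.99
After 8 (month_end (apply 2% monthly interest)): balance=$1158.70 total_interest=$158.70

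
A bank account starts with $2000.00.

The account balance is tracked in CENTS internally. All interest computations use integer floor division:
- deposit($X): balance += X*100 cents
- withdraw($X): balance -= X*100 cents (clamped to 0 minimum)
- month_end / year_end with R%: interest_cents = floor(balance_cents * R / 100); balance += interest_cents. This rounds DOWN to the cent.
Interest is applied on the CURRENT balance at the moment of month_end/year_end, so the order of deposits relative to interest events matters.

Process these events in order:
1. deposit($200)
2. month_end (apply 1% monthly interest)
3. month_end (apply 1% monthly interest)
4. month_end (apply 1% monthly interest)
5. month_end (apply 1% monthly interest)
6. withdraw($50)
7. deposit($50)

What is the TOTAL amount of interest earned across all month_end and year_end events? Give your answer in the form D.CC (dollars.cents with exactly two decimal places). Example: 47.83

Answer: 89.32

Derivation:
After 1 (deposit($200)): balance=$2200.00 total_interest=$0.00
After 2 (month_end (apply 1% monthly interest)): balance=$2222.00 total_interest=$22.00
After 3 (month_end (apply 1% monthly interest)): balance=$2244.22 total_interest=$44.22
After 4 (month_end (apply 1% monthly interest)): balance=$2266.66 total_interest=$66.66
After 5 (month_end (apply 1% monthly interest)): balance=$2289.32 total_interest=$89.32
After 6 (withdraw($50)): balance=$2239.32 total_interest=$89.32
After 7 (deposit($50)): balance=$2289.32 total_interest=$89.32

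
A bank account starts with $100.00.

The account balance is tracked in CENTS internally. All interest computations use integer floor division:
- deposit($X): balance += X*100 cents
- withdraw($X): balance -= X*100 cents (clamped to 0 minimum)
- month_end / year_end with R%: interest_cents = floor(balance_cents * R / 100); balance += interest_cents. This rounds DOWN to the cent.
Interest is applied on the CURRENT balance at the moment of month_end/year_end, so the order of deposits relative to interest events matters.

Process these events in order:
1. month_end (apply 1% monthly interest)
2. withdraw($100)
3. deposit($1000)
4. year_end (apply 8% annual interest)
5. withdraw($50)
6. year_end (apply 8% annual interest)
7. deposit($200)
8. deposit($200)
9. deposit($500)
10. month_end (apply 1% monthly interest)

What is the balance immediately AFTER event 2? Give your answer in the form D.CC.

After 1 (month_end (apply 1% monthly interest)): balance=$101.00 total_interest=$1.00
After 2 (withdraw($100)): balance=$1.00 total_interest=$1.00

Answer: 1.00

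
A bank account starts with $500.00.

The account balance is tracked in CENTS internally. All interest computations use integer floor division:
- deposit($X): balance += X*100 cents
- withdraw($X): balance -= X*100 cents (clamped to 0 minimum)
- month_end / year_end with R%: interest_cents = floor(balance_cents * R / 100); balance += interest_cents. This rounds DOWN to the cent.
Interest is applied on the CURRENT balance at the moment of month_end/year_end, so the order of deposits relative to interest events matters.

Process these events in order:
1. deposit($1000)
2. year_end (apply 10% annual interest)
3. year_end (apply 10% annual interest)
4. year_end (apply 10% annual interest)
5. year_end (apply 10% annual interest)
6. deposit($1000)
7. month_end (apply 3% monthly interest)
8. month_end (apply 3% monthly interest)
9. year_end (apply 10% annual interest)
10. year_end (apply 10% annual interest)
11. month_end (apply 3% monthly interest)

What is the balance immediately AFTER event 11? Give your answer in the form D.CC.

Answer: 4225.92

Derivation:
After 1 (deposit($1000)): balance=$1500.00 total_interest=$0.00
After 2 (year_end (apply 10% annual interest)): balance=$1650.00 total_interest=$150.00
After 3 (year_end (apply 10% annual interest)): balance=$1815.00 total_interest=$315.00
After 4 (year_end (apply 10% annual interest)): balance=$1996.50 total_interest=$496.50
After 5 (year_end (apply 10% annual interest)): balance=$2196.15 total_interest=$696.15
After 6 (deposit($1000)): balance=$3196.15 total_interest=$696.15
After 7 (month_end (apply 3% monthly interest)): balance=$3292.03 total_interest=$792.03
After 8 (month_end (apply 3% monthly interest)): balance=$3390.79 total_interest=$890.79
After 9 (year_end (apply 10% annual interest)): balance=$3729.86 total_interest=$1229.86
After 10 (year_end (apply 10% annual interest)): balance=$4102.84 total_interest=$1602.84
After 11 (month_end (apply 3% monthly interest)): balance=$4225.92 total_interest=$1725.92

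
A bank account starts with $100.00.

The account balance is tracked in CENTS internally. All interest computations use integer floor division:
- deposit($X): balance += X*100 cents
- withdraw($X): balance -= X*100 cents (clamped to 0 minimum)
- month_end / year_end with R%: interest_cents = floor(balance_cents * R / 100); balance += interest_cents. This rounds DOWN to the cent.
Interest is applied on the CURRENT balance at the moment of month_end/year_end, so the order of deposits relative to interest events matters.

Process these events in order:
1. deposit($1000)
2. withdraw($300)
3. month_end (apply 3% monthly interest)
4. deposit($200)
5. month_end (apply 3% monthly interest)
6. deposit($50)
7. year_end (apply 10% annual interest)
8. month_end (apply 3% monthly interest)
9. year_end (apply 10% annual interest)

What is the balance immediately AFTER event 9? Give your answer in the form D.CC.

After 1 (deposit($1000)): balance=$1100.00 total_interest=$0.00
After 2 (withdraw($300)): balance=$800.00 total_interest=$0.00
After 3 (month_end (apply 3% monthly interest)): balance=$824.00 total_interest=$24.00
After 4 (deposit($200)): balance=$1024.00 total_interest=$24.00
After 5 (month_end (apply 3% monthly interest)): balance=$1054.72 total_interest=$54.72
After 6 (deposit($50)): balance=$1104.72 total_interest=$54.72
After 7 (year_end (apply 10% annual interest)): balance=$1215.19 total_interest=$165.19
After 8 (month_end (apply 3% monthly interest)): balance=$1251.64 total_interest=$201.64
After 9 (year_end (apply 10% annual interest)): balance=$1376.80 total_interest=$326.80

Answer: 1376.80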